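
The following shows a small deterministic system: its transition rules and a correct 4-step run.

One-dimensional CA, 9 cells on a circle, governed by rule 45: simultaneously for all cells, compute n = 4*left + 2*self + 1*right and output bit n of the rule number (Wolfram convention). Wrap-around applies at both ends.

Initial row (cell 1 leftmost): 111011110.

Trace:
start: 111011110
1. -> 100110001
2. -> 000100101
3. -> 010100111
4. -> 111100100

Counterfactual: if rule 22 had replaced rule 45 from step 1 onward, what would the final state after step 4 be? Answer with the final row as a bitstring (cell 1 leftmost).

(re-executing steps 1..4 under rule 22; state before step 1: 111011110)
1. -> 000000000
2. -> 000000000
3. -> 000000000
4. -> 000000000

000000000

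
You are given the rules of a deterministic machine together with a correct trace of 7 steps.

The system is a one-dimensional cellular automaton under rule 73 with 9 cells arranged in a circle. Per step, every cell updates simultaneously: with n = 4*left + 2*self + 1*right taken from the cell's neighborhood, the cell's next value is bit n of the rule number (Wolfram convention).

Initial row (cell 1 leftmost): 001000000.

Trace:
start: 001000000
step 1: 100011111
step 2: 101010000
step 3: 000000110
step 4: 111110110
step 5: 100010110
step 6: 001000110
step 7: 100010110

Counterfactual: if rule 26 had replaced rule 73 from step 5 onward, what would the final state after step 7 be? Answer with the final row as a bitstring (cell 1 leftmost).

(re-executing steps 5..7 under rule 26; state before step 5: 111110110)
step 5: 100000100
step 6: 010001011
step 7: 001010010

001010010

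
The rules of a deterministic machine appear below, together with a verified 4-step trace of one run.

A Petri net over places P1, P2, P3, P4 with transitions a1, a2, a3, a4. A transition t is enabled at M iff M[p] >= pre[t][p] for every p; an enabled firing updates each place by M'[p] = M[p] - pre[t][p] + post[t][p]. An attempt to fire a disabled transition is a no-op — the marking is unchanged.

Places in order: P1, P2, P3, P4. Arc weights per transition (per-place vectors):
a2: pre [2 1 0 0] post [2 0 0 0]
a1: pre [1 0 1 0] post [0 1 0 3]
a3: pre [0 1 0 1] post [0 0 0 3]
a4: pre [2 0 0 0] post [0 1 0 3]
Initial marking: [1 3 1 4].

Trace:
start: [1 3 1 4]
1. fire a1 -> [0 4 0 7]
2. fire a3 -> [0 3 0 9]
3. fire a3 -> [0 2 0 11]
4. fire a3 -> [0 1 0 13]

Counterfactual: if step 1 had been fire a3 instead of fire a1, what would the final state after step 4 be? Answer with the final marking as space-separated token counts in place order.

(re-executing from step 1 with the substitution; state before step 1: [1 3 1 4])
1. fire a3 -> [1 2 1 6]
2. fire a3 -> [1 1 1 8]
3. fire a3 -> [1 0 1 10]
4. fire a3 -> [1 0 1 10]

1 0 1 10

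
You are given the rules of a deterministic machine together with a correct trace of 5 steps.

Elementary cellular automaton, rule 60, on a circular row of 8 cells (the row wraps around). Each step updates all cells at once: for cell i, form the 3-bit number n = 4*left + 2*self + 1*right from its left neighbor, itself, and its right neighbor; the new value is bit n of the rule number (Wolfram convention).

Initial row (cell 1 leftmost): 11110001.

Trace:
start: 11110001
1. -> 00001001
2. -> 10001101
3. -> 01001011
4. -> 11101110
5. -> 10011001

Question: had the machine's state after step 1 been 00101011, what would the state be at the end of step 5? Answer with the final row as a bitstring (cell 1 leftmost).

state after step 1 := 00101011
2. -> 10111110
3. -> 11100001
4. -> 00010001
5. -> 10011001

10011001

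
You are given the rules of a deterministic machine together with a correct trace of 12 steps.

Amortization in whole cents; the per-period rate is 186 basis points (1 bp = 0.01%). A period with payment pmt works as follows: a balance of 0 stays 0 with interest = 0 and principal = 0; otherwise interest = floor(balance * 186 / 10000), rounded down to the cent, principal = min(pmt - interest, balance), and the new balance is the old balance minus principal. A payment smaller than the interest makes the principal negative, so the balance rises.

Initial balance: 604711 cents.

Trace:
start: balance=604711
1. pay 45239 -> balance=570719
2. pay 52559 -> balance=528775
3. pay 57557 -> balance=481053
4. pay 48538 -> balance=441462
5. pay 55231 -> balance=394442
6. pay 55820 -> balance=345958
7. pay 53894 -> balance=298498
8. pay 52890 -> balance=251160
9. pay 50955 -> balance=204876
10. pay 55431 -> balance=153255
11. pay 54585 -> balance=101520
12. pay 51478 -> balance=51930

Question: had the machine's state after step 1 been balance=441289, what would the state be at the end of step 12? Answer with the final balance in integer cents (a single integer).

state after step 1 := balance=441289
2. pay 52559 -> balance=396937
3. pay 57557 -> balance=346763
4. pay 48538 -> balance=304674
5. pay 55231 -> balance=255109
6. pay 55820 -> balance=204034
7. pay 53894 -> balance=153935
8. pay 52890 -> balance=103908
9. pay 50955 -> balance=54885
10. pay 55431 -> balance=474
11. pay 54585 -> balance=0
12. pay 51478 -> balance=0

0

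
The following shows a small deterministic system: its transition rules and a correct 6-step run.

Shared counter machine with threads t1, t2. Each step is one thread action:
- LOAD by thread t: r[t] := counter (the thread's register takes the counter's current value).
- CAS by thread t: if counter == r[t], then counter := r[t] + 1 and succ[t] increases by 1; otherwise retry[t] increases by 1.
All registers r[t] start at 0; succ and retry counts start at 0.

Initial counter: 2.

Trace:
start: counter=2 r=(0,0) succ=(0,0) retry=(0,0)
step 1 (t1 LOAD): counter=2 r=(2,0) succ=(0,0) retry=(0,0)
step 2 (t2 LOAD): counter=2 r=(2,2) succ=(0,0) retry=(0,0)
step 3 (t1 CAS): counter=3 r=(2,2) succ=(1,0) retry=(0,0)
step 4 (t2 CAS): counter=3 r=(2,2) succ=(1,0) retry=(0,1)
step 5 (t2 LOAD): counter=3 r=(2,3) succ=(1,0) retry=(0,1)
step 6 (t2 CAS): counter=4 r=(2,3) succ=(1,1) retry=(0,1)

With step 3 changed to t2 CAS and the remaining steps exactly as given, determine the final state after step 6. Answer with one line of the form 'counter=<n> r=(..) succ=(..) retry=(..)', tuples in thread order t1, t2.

counter=4 r=(2,3) succ=(0,2) retry=(0,1)

(re-executing from step 3 with the substitution; state before step 3: counter=2 r=(2,2) succ=(0,0) retry=(0,0))
step 3 (t2 CAS): counter=3 r=(2,2) succ=(0,1) retry=(0,0)
step 4 (t2 CAS): counter=3 r=(2,2) succ=(0,1) retry=(0,1)
step 5 (t2 LOAD): counter=3 r=(2,3) succ=(0,1) retry=(0,1)
step 6 (t2 CAS): counter=4 r=(2,3) succ=(0,2) retry=(0,1)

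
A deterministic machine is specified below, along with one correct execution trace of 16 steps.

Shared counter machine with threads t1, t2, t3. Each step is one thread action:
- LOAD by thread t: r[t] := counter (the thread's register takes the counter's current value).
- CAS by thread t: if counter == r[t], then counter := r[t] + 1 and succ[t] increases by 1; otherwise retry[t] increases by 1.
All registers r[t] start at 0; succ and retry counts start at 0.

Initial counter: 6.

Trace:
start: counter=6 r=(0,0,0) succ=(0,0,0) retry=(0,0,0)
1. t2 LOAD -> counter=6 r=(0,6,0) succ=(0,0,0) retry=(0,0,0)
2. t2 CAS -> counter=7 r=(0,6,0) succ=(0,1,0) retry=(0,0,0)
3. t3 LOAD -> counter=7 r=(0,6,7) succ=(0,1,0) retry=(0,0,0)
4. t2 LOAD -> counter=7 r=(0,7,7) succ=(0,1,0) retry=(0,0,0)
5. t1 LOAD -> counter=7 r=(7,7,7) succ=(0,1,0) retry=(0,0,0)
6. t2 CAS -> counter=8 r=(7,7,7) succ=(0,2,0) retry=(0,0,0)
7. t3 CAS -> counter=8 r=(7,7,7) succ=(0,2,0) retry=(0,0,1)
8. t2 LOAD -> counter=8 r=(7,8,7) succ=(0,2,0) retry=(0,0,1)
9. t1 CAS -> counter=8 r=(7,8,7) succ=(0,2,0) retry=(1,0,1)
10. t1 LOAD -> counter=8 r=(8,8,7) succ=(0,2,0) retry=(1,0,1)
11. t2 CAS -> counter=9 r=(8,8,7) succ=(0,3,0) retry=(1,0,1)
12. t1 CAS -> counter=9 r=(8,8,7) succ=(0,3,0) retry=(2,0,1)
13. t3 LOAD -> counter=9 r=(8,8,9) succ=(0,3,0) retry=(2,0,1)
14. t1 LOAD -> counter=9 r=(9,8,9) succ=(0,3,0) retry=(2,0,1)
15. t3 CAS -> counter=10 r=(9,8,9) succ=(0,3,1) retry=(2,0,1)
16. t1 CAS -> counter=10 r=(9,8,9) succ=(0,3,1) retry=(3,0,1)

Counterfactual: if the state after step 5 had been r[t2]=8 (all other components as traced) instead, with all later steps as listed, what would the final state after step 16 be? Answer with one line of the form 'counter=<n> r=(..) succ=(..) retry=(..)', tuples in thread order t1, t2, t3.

counter=10 r=(9,8,9) succ=(0,2,2) retry=(3,1,0)

state after step 5 := counter=7 r=(7,8,7) succ=(0,1,0) retry=(0,0,0)
6. t2 CAS -> counter=7 r=(7,8,7) succ=(0,1,0) retry=(0,1,0)
7. t3 CAS -> counter=8 r=(7,8,7) succ=(0,1,1) retry=(0,1,0)
8. t2 LOAD -> counter=8 r=(7,8,7) succ=(0,1,1) retry=(0,1,0)
9. t1 CAS -> counter=8 r=(7,8,7) succ=(0,1,1) retry=(1,1,0)
10. t1 LOAD -> counter=8 r=(8,8,7) succ=(0,1,1) retry=(1,1,0)
11. t2 CAS -> counter=9 r=(8,8,7) succ=(0,2,1) retry=(1,1,0)
12. t1 CAS -> counter=9 r=(8,8,7) succ=(0,2,1) retry=(2,1,0)
13. t3 LOAD -> counter=9 r=(8,8,9) succ=(0,2,1) retry=(2,1,0)
14. t1 LOAD -> counter=9 r=(9,8,9) succ=(0,2,1) retry=(2,1,0)
15. t3 CAS -> counter=10 r=(9,8,9) succ=(0,2,2) retry=(2,1,0)
16. t1 CAS -> counter=10 r=(9,8,9) succ=(0,2,2) retry=(3,1,0)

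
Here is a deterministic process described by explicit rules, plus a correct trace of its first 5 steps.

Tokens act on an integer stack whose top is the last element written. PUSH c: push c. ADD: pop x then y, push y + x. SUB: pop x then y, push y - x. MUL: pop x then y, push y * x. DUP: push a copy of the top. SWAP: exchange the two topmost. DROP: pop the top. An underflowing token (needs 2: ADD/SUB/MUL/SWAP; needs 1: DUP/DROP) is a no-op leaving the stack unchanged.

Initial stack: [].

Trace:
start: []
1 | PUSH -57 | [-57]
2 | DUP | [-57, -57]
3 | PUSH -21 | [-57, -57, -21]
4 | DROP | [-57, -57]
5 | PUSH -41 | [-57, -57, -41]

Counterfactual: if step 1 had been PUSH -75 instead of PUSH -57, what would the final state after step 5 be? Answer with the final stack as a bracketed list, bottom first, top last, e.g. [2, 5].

(re-executing from step 1 with the substitution; state before step 1: [])
1 | PUSH -75 | [-75]
2 | DUP | [-75, -75]
3 | PUSH -21 | [-75, -75, -21]
4 | DROP | [-75, -75]
5 | PUSH -41 | [-75, -75, -41]

[-75, -75, -41]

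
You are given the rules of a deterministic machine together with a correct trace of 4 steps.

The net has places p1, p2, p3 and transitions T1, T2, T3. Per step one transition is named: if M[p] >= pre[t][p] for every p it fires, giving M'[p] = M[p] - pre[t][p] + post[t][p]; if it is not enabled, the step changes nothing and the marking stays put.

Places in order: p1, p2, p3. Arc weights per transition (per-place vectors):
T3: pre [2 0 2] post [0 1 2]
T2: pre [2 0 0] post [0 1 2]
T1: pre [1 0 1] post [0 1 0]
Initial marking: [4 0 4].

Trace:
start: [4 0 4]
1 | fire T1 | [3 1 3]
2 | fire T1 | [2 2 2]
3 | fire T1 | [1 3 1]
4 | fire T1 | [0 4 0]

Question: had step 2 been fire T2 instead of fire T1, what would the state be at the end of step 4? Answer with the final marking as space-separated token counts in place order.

0 3 4

(re-executing from step 2 with the substitution; state before step 2: [3 1 3])
2 | fire T2 | [1 2 5]
3 | fire T1 | [0 3 4]
4 | fire T1 | [0 3 4]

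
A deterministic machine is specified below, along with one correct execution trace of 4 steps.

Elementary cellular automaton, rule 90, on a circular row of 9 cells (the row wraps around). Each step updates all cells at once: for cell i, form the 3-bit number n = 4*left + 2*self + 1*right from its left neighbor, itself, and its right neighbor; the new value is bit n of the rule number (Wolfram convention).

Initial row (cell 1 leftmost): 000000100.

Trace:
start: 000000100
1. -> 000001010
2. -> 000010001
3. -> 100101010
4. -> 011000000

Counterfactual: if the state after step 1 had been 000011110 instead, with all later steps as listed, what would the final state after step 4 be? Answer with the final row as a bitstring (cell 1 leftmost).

state after step 1 := 000011110
2. -> 000110011
3. -> 101111111
4. -> 101000000

101000000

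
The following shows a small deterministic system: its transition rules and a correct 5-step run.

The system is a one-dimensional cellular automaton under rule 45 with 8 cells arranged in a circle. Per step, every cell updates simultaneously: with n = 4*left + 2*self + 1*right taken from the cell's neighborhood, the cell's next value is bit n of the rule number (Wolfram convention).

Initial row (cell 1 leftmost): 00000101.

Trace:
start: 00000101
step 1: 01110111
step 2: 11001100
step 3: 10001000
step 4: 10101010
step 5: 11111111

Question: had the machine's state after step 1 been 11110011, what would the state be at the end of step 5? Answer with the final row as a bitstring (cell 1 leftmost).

00110100

state after step 1 := 11110011
step 2: 00000010
step 3: 11111010
step 4: 10000111
step 5: 00110100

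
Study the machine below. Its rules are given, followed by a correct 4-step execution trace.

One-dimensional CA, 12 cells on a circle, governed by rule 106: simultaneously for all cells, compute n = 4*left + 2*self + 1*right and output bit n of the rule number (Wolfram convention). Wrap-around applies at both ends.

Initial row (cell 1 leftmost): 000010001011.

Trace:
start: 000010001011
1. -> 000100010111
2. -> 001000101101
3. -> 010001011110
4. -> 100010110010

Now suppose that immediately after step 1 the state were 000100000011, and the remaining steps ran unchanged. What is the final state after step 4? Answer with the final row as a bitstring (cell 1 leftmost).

state after step 1 := 000100000011
2. -> 001000000111
3. -> 010000001101
4. -> 100000011110

100000011110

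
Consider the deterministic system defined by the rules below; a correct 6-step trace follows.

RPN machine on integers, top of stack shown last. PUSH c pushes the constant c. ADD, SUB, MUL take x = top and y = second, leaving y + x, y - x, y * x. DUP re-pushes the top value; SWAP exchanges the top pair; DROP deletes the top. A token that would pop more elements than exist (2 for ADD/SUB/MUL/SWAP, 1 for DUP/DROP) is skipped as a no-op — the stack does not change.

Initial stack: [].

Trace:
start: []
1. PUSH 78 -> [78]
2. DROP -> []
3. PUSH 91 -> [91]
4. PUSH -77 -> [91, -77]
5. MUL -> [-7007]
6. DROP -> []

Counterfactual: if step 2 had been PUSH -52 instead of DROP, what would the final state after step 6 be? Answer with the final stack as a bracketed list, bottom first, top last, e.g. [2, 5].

[78, -52]

(re-executing from step 2 with the substitution; state before step 2: [78])
2. PUSH -52 -> [78, -52]
3. PUSH 91 -> [78, -52, 91]
4. PUSH -77 -> [78, -52, 91, -77]
5. MUL -> [78, -52, -7007]
6. DROP -> [78, -52]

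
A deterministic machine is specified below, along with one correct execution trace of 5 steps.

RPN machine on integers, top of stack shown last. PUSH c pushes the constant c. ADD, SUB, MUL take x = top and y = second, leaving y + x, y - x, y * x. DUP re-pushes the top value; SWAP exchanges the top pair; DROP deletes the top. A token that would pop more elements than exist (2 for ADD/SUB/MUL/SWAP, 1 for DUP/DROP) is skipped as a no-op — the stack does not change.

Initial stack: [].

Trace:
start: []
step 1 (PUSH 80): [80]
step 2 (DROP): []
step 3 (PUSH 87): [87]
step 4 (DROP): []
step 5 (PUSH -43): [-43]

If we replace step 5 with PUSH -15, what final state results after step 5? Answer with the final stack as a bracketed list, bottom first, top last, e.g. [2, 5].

(re-executing from step 5 with the substitution; state before step 5: [])
step 5 (PUSH -15): [-15]

[-15]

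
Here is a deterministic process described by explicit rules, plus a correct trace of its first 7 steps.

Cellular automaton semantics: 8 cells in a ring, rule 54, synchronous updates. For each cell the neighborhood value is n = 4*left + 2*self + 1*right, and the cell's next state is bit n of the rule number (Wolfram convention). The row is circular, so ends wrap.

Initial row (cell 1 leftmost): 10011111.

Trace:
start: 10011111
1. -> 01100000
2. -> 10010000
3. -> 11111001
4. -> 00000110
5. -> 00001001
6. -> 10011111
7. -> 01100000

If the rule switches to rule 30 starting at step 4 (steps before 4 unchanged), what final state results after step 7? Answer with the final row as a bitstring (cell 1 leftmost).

(re-executing steps 4..7 under rule 30; state before step 4: 11111001)
4. -> 00000111
5. -> 10001100
6. -> 11011011
7. -> 00010010

00010010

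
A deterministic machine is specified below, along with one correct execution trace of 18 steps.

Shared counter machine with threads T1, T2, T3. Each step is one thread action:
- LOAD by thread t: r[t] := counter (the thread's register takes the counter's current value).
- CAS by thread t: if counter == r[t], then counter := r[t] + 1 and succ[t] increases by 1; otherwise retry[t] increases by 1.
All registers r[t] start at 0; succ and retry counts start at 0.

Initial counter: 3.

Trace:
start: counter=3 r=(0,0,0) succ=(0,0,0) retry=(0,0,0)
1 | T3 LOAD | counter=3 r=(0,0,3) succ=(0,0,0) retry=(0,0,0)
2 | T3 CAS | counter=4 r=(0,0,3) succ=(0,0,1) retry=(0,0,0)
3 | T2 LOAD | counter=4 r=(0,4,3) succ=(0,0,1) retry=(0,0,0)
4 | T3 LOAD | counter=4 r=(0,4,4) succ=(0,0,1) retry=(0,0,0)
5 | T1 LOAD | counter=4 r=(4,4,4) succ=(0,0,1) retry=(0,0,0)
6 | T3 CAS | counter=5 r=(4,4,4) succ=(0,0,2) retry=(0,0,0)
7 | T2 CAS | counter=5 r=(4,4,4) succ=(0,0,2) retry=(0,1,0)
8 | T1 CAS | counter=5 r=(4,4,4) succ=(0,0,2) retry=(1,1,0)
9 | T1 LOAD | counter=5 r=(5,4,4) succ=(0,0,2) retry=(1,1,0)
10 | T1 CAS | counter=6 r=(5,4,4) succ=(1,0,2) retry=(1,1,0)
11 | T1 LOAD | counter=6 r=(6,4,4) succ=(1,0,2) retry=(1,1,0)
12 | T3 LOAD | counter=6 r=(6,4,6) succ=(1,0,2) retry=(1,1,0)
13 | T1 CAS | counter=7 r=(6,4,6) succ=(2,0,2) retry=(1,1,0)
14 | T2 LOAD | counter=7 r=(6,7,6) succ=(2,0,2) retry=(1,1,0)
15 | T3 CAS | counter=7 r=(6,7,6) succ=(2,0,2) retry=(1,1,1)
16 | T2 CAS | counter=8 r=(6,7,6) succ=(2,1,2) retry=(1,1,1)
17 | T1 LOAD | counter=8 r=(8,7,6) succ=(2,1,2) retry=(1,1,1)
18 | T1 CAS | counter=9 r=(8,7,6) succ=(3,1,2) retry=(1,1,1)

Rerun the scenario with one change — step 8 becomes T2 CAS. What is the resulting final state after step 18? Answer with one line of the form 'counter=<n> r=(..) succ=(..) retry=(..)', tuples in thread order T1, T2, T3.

(re-executing from step 8 with the substitution; state before step 8: counter=5 r=(4,4,4) succ=(0,0,2) retry=(0,1,0))
8 | T2 CAS | counter=5 r=(4,4,4) succ=(0,0,2) retry=(0,2,0)
9 | T1 LOAD | counter=5 r=(5,4,4) succ=(0,0,2) retry=(0,2,0)
10 | T1 CAS | counter=6 r=(5,4,4) succ=(1,0,2) retry=(0,2,0)
11 | T1 LOAD | counter=6 r=(6,4,4) succ=(1,0,2) retry=(0,2,0)
12 | T3 LOAD | counter=6 r=(6,4,6) succ=(1,0,2) retry=(0,2,0)
13 | T1 CAS | counter=7 r=(6,4,6) succ=(2,0,2) retry=(0,2,0)
14 | T2 LOAD | counter=7 r=(6,7,6) succ=(2,0,2) retry=(0,2,0)
15 | T3 CAS | counter=7 r=(6,7,6) succ=(2,0,2) retry=(0,2,1)
16 | T2 CAS | counter=8 r=(6,7,6) succ=(2,1,2) retry=(0,2,1)
17 | T1 LOAD | counter=8 r=(8,7,6) succ=(2,1,2) retry=(0,2,1)
18 | T1 CAS | counter=9 r=(8,7,6) succ=(3,1,2) retry=(0,2,1)

counter=9 r=(8,7,6) succ=(3,1,2) retry=(0,2,1)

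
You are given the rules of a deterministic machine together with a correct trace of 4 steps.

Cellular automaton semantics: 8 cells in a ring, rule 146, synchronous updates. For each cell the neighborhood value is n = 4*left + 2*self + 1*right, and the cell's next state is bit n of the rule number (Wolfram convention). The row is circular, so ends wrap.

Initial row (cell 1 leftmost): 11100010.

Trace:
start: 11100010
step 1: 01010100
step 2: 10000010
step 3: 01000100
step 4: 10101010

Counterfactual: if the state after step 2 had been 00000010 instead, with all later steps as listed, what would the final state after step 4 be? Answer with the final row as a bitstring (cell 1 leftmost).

10001000

state after step 2 := 00000010
step 3: 00000101
step 4: 10001000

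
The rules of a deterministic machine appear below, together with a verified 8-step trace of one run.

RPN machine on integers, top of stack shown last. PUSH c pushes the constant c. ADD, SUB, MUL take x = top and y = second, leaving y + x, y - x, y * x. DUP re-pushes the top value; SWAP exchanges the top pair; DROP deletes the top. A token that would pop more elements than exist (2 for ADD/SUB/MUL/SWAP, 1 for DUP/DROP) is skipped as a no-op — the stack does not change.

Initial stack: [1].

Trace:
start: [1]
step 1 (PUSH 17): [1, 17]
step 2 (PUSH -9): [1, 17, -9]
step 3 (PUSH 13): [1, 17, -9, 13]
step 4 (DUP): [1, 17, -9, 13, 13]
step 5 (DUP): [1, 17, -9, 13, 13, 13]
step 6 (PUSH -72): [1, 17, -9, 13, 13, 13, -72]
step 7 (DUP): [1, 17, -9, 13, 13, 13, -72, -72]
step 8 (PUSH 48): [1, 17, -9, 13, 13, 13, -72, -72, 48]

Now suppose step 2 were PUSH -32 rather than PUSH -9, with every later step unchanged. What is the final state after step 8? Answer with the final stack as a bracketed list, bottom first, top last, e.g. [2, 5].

[1, 17, -32, 13, 13, 13, -72, -72, 48]

(re-executing from step 2 with the substitution; state before step 2: [1, 17])
step 2 (PUSH -32): [1, 17, -32]
step 3 (PUSH 13): [1, 17, -32, 13]
step 4 (DUP): [1, 17, -32, 13, 13]
step 5 (DUP): [1, 17, -32, 13, 13, 13]
step 6 (PUSH -72): [1, 17, -32, 13, 13, 13, -72]
step 7 (DUP): [1, 17, -32, 13, 13, 13, -72, -72]
step 8 (PUSH 48): [1, 17, -32, 13, 13, 13, -72, -72, 48]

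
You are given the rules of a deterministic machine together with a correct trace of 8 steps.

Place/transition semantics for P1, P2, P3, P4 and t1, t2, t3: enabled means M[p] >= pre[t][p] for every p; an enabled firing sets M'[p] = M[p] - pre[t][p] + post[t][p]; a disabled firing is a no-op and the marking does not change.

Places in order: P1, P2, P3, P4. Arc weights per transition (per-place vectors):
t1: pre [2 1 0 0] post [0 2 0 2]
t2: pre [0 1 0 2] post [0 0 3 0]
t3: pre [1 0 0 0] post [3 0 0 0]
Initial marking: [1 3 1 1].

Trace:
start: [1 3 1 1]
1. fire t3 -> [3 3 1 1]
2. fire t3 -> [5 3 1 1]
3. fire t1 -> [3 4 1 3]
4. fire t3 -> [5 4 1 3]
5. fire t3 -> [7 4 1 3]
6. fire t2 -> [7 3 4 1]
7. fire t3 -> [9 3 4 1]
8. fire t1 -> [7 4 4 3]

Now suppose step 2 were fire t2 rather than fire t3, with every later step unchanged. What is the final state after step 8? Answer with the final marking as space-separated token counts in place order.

5 4 4 3

(re-executing from step 2 with the substitution; state before step 2: [3 3 1 1])
2. fire t2 -> [3 3 1 1]
3. fire t1 -> [1 4 1 3]
4. fire t3 -> [3 4 1 3]
5. fire t3 -> [5 4 1 3]
6. fire t2 -> [5 3 4 1]
7. fire t3 -> [7 3 4 1]
8. fire t1 -> [5 4 4 3]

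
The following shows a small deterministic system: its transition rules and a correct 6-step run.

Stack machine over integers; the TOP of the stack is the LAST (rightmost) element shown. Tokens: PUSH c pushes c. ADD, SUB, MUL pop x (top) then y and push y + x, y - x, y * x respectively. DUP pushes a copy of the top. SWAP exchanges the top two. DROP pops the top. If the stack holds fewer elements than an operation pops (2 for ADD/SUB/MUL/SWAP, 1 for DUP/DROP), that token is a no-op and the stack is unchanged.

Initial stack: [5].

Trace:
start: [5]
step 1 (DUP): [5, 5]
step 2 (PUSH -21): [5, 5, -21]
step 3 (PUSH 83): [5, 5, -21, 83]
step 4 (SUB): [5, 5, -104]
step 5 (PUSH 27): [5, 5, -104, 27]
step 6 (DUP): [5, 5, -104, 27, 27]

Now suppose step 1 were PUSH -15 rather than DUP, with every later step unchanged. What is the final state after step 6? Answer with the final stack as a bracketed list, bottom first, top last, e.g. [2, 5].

[5, -15, -104, 27, 27]

(re-executing from step 1 with the substitution; state before step 1: [5])
step 1 (PUSH -15): [5, -15]
step 2 (PUSH -21): [5, -15, -21]
step 3 (PUSH 83): [5, -15, -21, 83]
step 4 (SUB): [5, -15, -104]
step 5 (PUSH 27): [5, -15, -104, 27]
step 6 (DUP): [5, -15, -104, 27, 27]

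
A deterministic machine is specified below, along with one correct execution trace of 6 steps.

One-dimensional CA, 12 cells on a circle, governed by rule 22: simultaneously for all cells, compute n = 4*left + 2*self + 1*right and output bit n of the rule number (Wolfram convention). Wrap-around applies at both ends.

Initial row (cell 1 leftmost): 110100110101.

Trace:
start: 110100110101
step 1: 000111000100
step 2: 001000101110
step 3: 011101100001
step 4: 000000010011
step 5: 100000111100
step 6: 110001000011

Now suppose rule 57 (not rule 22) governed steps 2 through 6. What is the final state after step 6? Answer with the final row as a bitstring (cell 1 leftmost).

101001010110

(re-executing steps 2..6 under rule 57; state before step 2: 000111000100)
step 2: 110100110011
step 3: 001010101010
step 4: 100101010101
step 5: 010010101011
step 6: 101001010110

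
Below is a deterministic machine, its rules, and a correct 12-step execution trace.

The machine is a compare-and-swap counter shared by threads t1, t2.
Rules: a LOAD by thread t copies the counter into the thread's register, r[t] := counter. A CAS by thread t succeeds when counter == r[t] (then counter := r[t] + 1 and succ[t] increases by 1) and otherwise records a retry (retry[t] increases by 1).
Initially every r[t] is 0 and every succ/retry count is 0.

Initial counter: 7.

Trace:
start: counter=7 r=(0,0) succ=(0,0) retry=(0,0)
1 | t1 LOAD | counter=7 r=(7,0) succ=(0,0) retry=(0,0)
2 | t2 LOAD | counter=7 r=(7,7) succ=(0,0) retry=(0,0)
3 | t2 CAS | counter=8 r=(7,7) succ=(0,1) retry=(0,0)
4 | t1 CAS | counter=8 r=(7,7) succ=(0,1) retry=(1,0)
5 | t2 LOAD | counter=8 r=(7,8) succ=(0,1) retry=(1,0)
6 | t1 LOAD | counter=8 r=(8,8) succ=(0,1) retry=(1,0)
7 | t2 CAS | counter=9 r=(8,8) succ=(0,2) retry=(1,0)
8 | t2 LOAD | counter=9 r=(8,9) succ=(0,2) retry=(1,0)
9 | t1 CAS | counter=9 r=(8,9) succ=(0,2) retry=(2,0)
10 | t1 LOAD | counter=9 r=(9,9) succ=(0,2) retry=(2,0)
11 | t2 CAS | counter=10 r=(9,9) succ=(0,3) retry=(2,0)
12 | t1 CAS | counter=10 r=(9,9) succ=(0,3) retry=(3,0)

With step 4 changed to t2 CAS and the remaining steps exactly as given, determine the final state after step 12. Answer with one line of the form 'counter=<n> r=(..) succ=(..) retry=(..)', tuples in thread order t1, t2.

(re-executing from step 4 with the substitution; state before step 4: counter=8 r=(7,7) succ=(0,1) retry=(0,0))
4 | t2 CAS | counter=8 r=(7,7) succ=(0,1) retry=(0,1)
5 | t2 LOAD | counter=8 r=(7,8) succ=(0,1) retry=(0,1)
6 | t1 LOAD | counter=8 r=(8,8) succ=(0,1) retry=(0,1)
7 | t2 CAS | counter=9 r=(8,8) succ=(0,2) retry=(0,1)
8 | t2 LOAD | counter=9 r=(8,9) succ=(0,2) retry=(0,1)
9 | t1 CAS | counter=9 r=(8,9) succ=(0,2) retry=(1,1)
10 | t1 LOAD | counter=9 r=(9,9) succ=(0,2) retry=(1,1)
11 | t2 CAS | counter=10 r=(9,9) succ=(0,3) retry=(1,1)
12 | t1 CAS | counter=10 r=(9,9) succ=(0,3) retry=(2,1)

counter=10 r=(9,9) succ=(0,3) retry=(2,1)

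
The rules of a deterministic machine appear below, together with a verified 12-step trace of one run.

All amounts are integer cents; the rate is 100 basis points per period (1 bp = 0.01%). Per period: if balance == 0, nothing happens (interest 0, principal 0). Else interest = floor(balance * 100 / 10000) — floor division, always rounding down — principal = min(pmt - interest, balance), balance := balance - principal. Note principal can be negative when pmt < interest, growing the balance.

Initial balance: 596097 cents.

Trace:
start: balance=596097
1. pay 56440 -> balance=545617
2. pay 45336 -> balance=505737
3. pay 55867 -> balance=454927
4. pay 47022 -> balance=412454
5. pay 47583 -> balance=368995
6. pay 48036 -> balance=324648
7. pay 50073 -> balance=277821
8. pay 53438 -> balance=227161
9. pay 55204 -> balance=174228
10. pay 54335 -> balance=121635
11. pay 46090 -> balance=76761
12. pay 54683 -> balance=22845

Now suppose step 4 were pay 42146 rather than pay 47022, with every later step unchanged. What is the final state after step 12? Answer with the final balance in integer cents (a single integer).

(re-executing from step 4 with the substitution; state before step 4: balance=454927)
4. pay 42146 -> balance=417330
5. pay 47583 -> balance=373920
6. pay 48036 -> balance=329623
7. pay 50073 -> balance=282846
8. pay 53438 -> balance=232236
9. pay 55204 -> balance=179354
10. pay 54335 -> balance=126812
11. pay 46090 -> balance=81990
12. pay 54683 -> balance=28126

28126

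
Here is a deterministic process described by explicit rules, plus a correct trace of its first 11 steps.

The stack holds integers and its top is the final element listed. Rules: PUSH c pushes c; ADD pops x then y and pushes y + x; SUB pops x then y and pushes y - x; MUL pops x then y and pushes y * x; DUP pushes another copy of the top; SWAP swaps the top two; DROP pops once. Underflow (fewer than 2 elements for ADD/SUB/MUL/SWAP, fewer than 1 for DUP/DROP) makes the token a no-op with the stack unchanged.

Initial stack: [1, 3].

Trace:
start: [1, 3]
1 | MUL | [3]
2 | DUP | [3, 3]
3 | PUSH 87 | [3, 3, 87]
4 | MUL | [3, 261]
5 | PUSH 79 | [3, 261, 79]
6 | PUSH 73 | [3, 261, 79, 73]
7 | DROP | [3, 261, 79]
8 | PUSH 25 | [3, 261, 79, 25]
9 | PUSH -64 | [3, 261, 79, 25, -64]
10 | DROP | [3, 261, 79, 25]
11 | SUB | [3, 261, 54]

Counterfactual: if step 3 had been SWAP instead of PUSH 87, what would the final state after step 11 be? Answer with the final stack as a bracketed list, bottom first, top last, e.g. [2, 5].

[9, 54]

(re-executing from step 3 with the substitution; state before step 3: [3, 3])
3 | SWAP | [3, 3]
4 | MUL | [9]
5 | PUSH 79 | [9, 79]
6 | PUSH 73 | [9, 79, 73]
7 | DROP | [9, 79]
8 | PUSH 25 | [9, 79, 25]
9 | PUSH -64 | [9, 79, 25, -64]
10 | DROP | [9, 79, 25]
11 | SUB | [9, 54]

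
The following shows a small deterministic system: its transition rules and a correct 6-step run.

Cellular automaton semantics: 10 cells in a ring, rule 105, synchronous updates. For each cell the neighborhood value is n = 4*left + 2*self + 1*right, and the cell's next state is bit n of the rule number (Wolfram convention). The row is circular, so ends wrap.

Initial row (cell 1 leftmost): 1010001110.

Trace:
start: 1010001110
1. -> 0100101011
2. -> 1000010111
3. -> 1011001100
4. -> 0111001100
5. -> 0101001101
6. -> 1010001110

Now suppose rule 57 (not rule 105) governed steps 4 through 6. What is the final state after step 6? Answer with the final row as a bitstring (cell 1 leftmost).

1010101010

(re-executing steps 4..6 under rule 57; state before step 4: 1011001100)
4. -> 0110101010
5. -> 0101010101
6. -> 1010101010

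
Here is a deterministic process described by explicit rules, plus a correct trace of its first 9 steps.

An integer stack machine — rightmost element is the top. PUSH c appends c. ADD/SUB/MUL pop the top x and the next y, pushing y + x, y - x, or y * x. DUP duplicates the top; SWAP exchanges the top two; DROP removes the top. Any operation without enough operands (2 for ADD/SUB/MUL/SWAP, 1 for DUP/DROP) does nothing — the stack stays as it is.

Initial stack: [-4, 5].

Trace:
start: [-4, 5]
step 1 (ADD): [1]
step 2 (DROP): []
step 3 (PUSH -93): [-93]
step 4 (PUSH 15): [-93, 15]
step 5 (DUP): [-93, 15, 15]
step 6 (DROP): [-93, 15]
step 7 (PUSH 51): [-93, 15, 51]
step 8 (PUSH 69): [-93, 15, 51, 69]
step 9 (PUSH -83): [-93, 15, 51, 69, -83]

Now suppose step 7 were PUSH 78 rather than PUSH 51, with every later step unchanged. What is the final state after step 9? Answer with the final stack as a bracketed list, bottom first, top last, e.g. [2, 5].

(re-executing from step 7 with the substitution; state before step 7: [-93, 15])
step 7 (PUSH 78): [-93, 15, 78]
step 8 (PUSH 69): [-93, 15, 78, 69]
step 9 (PUSH -83): [-93, 15, 78, 69, -83]

[-93, 15, 78, 69, -83]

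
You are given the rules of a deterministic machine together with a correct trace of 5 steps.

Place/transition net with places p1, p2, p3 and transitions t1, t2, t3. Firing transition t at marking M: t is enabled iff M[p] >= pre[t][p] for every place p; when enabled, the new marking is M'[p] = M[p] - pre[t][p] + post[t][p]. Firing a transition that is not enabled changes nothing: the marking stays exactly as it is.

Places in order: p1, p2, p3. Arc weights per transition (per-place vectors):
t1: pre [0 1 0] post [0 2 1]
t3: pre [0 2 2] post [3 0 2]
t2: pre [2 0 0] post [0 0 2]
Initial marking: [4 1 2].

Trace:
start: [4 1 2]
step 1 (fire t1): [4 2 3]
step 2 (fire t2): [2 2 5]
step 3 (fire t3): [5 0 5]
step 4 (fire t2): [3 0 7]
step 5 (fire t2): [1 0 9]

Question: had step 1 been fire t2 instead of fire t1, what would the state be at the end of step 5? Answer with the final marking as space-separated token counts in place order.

0 1 6

(re-executing from step 1 with the substitution; state before step 1: [4 1 2])
step 1 (fire t2): [2 1 4]
step 2 (fire t2): [0 1 6]
step 3 (fire t3): [0 1 6]
step 4 (fire t2): [0 1 6]
step 5 (fire t2): [0 1 6]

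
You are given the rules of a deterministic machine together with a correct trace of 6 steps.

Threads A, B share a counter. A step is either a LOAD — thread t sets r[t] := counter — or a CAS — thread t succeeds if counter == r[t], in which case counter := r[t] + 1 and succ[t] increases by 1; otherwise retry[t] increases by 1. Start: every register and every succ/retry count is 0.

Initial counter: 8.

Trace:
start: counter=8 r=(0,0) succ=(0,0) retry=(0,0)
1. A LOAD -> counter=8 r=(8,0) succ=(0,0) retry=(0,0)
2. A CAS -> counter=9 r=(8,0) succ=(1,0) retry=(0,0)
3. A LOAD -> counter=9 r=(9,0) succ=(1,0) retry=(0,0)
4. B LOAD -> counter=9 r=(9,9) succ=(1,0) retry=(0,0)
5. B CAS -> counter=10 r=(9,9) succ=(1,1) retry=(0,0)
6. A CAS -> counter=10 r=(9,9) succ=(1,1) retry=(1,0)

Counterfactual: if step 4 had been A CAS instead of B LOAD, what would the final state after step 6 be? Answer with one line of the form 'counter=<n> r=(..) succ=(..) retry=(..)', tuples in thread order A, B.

counter=10 r=(9,0) succ=(2,0) retry=(1,1)

(re-executing from step 4 with the substitution; state before step 4: counter=9 r=(9,0) succ=(1,0) retry=(0,0))
4. A CAS -> counter=10 r=(9,0) succ=(2,0) retry=(0,0)
5. B CAS -> counter=10 r=(9,0) succ=(2,0) retry=(0,1)
6. A CAS -> counter=10 r=(9,0) succ=(2,0) retry=(1,1)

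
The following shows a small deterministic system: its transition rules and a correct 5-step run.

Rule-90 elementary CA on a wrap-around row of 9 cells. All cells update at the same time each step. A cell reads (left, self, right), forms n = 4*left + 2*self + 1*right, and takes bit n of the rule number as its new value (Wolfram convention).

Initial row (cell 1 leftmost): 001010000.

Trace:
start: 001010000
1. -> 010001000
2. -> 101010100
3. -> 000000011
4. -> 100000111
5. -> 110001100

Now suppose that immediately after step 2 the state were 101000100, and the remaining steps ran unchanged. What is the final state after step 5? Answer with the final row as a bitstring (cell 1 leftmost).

100100110

state after step 2 := 101000100
3. -> 000101011
4. -> 101000011
5. -> 100100110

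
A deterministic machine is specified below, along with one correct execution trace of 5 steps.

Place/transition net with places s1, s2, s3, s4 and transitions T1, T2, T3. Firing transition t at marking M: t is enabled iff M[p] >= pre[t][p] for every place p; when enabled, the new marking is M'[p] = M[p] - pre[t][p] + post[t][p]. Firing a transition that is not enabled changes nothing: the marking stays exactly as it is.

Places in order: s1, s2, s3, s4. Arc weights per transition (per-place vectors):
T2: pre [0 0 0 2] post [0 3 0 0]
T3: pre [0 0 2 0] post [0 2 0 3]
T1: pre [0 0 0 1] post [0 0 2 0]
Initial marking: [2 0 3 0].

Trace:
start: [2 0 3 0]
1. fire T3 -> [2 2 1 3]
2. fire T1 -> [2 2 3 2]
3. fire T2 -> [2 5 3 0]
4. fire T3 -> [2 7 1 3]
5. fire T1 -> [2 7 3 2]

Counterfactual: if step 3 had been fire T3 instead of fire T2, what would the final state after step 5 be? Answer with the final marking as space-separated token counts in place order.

2 4 3 4

(re-executing from step 3 with the substitution; state before step 3: [2 2 3 2])
3. fire T3 -> [2 4 1 5]
4. fire T3 -> [2 4 1 5]
5. fire T1 -> [2 4 3 4]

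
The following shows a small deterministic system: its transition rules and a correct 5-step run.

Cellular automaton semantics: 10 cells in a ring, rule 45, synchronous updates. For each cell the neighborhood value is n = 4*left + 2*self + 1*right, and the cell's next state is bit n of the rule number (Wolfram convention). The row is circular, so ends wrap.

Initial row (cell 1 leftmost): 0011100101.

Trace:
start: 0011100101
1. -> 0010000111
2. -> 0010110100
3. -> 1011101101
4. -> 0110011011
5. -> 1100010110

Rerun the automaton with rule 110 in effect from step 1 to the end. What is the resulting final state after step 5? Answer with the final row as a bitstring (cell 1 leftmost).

0000110001

(re-executing steps 1..5 under rule 110; state before step 1: 0011100101)
1. -> 0110101111
2. -> 1111111001
3. -> 0000001011
4. -> 0000011111
5. -> 0000110001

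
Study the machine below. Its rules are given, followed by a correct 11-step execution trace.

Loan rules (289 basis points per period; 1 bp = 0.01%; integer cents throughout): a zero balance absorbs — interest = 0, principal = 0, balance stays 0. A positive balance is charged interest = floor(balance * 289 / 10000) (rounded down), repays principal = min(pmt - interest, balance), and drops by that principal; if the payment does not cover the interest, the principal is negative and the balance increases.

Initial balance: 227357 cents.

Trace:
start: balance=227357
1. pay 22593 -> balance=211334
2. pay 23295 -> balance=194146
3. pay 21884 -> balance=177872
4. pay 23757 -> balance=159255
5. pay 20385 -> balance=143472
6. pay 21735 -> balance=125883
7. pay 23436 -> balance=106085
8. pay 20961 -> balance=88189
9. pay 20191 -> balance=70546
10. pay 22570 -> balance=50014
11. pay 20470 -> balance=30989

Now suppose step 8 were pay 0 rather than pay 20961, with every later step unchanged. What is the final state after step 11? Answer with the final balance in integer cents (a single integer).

53821

(re-executing from step 8 with the substitution; state before step 8: balance=106085)
8. pay 0 -> balance=109150
9. pay 20191 -> balance=92113
10. pay 22570 -> balance=72205
11. pay 20470 -> balance=53821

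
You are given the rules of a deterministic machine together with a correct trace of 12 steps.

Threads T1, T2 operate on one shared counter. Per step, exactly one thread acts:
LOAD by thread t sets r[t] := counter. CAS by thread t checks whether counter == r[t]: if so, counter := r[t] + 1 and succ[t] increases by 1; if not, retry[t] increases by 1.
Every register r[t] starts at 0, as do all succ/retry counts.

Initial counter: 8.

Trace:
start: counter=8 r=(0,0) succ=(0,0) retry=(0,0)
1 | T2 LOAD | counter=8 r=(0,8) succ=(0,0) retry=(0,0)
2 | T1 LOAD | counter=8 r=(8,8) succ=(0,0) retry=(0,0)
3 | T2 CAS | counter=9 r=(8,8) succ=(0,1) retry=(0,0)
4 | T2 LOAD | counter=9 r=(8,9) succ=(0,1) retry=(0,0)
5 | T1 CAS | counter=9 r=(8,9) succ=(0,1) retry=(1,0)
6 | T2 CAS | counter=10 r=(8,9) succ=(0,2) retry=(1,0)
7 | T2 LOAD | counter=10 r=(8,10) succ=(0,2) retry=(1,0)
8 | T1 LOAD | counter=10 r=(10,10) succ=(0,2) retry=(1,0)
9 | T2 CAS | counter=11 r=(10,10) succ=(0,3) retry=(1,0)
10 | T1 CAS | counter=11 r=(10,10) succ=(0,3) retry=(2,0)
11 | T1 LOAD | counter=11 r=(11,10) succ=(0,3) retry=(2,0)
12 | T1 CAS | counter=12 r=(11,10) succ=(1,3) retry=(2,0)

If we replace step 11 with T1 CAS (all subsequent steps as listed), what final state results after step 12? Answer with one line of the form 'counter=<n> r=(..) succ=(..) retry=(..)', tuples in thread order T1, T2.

(re-executing from step 11 with the substitution; state before step 11: counter=11 r=(10,10) succ=(0,3) retry=(2,0))
11 | T1 CAS | counter=11 r=(10,10) succ=(0,3) retry=(3,0)
12 | T1 CAS | counter=11 r=(10,10) succ=(0,3) retry=(4,0)

counter=11 r=(10,10) succ=(0,3) retry=(4,0)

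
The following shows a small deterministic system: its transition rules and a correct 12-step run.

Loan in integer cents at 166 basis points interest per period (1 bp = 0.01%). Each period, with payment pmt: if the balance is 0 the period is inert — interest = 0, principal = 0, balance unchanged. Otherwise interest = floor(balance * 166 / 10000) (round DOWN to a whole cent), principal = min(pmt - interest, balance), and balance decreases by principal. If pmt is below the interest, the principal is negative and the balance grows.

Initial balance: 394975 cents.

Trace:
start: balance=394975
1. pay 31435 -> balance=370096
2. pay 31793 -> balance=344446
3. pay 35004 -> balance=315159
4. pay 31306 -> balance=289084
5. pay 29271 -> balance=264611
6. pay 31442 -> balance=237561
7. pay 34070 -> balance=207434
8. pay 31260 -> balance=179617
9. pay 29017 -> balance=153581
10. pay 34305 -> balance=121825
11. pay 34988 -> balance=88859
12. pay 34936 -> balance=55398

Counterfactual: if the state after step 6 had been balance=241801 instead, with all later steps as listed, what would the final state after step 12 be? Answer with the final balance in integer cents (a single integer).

60077

state after step 6 := balance=241801
7. pay 34070 -> balance=211744
8. pay 31260 -> balance=183998
9. pay 29017 -> balance=158035
10. pay 34305 -> balance=126353
11. pay 34988 -> balance=93462
12. pay 34936 -> balance=60077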